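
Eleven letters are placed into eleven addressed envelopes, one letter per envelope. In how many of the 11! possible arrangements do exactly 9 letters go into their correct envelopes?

Pick the 9 fixed positions: C(11,9) = 55 ways.
The other 2 form a derangement: !2 = 1.
Total: 55 × 1 = 55.

55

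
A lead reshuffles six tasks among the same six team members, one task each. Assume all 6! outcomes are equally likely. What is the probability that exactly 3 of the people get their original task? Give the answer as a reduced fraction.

1/18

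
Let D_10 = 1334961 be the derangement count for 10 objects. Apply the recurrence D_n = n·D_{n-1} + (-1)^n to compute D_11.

D_11 = 11·1334961 - 1 = 14684570.

14684570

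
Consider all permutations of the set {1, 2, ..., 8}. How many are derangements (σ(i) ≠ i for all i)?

The number of derangements of 8 is !8 = Σ_{k=0}^{8} (-1)^k·8!/k!
= 8! - 8!/1! + 8!/2! - 8!/3! + 8!/4! - 8!/5! + 8!/6! - 8!/7! + 8!/8!
= 40320 - 40320 + 20160 - 6720 + 1680 - 336 + 56 - 8 + 1
= 14833

14833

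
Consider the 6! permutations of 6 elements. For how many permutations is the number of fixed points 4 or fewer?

719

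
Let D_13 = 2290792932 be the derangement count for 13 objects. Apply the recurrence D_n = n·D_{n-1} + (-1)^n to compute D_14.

32071101049

D_14 = 14·2290792932 + 1 = 32071101049.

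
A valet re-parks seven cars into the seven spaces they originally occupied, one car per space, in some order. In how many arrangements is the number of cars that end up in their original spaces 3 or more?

407

# with exactly i fixed is C(7,i)·!(7-i); sum over i=3..7:
  i=3: C(7,3)·!4 = 35·9 = 315
  i=4: C(7,4)·!3 = 35·2 = 70
  i=5: C(7,5)·!2 = 21·1 = 21
  i=6: C(7,6)·!1 = 7·0 = 0
  i=7: C(7,7)·!0 = 1·1 = 1
Total = 407.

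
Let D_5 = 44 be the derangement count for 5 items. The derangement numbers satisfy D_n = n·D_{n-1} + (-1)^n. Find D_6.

265

D_6 = 6·44 + 1 = 265.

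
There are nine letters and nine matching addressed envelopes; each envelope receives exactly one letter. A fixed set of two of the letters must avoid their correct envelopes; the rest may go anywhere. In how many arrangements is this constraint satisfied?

Inclusion-exclusion on the 2 forbidden self-matches:
Σ_{j=0}^{2} (-1)^j C(2,j)(9-j)!
= C(2,0)·9! - C(2,1)·8! + C(2,2)·7!
= 362880 - 80640 + 5040
= 287280

287280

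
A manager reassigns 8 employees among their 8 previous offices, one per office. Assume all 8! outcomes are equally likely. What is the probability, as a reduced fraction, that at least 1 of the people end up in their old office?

3641/5760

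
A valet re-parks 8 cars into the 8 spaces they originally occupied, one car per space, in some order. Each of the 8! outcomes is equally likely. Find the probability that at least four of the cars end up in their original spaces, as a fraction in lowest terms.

257/13440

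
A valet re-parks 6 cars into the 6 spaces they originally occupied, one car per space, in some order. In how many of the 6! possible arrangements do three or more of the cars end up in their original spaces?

Sum C(6,i)·!(6-i) for i = 3..6:
  i=3: C(6,3)·!3 = 20·2 = 40
  i=4: C(6,4)·!2 = 15·1 = 15
  i=5: C(6,5)·!1 = 6·0 = 0
  i=6: C(6,6)·!0 = 1·1 = 1
Total = 56.

56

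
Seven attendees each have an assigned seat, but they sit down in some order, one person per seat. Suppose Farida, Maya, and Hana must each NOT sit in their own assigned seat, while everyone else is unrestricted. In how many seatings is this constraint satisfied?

3216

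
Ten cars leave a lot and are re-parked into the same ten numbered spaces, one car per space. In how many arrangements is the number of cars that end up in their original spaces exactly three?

Pick the 3 fixed positions: C(10,3) = 120 ways.
The other 7 form a derangement: !7 = 1854.
Total: 120 × 1854 = 222480.

222480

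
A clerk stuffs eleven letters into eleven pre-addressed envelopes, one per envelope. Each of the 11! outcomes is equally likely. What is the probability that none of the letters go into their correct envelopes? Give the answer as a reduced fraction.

1468457/3991680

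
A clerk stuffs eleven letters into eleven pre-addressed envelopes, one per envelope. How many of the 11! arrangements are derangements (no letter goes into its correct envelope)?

14684570

!11 = 11! · Σ_{k=0}^{11} (-1)^k/k!
= 11! - 11!/1! + 11!/2! - 11!/3! + 11!/4! - 11!/5! + 11!/6! - 11!/7! + 11!/8! - 11!/9! + 11!/10! - 11!/11!
= 39916800 - 39916800 + 19958400 - 6652800 + 1663200 - 332640 + 55440 - 7920 + 990 - 110 + 11 - 1
= 14684570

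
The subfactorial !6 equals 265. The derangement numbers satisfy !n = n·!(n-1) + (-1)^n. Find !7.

1854

!7 = 7·265 - 1 = 1854.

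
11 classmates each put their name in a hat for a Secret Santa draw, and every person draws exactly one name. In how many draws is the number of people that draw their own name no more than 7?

39916414

# with exactly i fixed is C(11,i)·!(11-i); sum over i=0..7:
  i=0: C(11,0)·!11 = 1·14684570 = 14684570
  i=1: C(11,1)·!10 = 11·1334961 = 14684571
  i=2: C(11,2)·!9 = 55·133496 = 7342280
  i=3: C(11,3)·!8 = 165·14833 = 2447445
  i=4: C(11,4)·!7 = 330·1854 = 611820
  i=5: C(11,5)·!6 = 462·265 = 122430
  i=6: C(11,6)·!5 = 462·44 = 20328
  i=7: C(11,7)·!4 = 330·9 = 2970
Total = 39916414.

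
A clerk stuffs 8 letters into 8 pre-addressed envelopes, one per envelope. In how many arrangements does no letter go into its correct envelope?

14833

Use !n = n·!(n-1) + (-1)^n.
!8 = 8·1854 + 1 = 14833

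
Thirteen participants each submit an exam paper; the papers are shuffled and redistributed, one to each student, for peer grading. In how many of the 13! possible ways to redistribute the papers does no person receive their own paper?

2290792932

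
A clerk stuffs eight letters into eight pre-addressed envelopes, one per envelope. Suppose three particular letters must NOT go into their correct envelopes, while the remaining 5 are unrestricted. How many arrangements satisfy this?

Inclusion-exclusion on the 3 forbidden self-matches:
Σ_{j=0}^{3} (-1)^j C(3,j)(8-j)!
= C(3,0)·8! - C(3,1)·7! + C(3,2)·6! - C(3,3)·5!
= 40320 - 15120 + 2160 - 120
= 27240

27240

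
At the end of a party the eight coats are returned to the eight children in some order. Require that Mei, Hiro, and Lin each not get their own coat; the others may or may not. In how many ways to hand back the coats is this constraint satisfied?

27240

Let A_j be the event that the j-th constrained one is fixed. By inclusion-exclusion over the 3 events:
Σ_{j=0}^{3} (-1)^j C(3,j)(8-j)!
= C(3,0)·8! - C(3,1)·7! + C(3,2)·6! - C(3,3)·5!
= 40320 - 15120 + 2160 - 120
= 27240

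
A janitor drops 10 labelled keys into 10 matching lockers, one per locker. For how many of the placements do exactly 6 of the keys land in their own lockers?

1890

Choose which 6 of the 10 are fixed: C(10,6) = 210.
The remaining 4 must be deranged: !4 = 9.
Total: 210 × 9 = 1890.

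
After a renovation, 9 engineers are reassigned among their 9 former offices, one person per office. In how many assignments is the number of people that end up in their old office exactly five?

1134

Pick the 5 fixed positions: C(9,5) = 126 ways.
The remaining 4 must be deranged: !4 = 9.
Total: 126 × 9 = 1134.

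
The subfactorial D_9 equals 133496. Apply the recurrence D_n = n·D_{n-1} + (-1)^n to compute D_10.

1334961

D_10 = 10·133496 + 1 = 1334961.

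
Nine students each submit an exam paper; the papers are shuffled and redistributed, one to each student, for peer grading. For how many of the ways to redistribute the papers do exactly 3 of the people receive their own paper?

22260

Choose which 3 of the 9 are fixed: C(9,3) = 84.
The remaining 6 must be deranged: !6 = 265.
Total: 84 × 265 = 22260.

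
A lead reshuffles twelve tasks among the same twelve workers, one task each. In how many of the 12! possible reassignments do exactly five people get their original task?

1468368

Pick the 5 fixed positions: C(12,5) = 792 ways.
The other 7 form a derangement: !7 = 1854.
Total: 792 × 1854 = 1468368.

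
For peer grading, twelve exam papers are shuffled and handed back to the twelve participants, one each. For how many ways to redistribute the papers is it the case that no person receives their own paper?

176214841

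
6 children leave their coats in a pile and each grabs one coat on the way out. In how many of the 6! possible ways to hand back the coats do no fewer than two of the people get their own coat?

# with exactly i fixed is C(6,i)·!(6-i); sum over i=2..6:
  i=2: C(6,2)·!4 = 15·9 = 135
  i=3: C(6,3)·!3 = 20·2 = 40
  i=4: C(6,4)·!2 = 15·1 = 15
  i=5: C(6,5)·!1 = 6·0 = 0
  i=6: C(6,6)·!0 = 1·1 = 1
Total = 191.

191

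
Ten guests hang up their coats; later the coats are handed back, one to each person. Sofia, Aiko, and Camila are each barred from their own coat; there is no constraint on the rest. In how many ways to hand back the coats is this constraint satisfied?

2656080

Let A_j be the event that the j-th constrained one is fixed. By inclusion-exclusion over the 3 events:
Σ_{j=0}^{3} (-1)^j C(3,j)(10-j)!
= C(3,0)·10! - C(3,1)·9! + C(3,2)·8! - C(3,3)·7!
= 3628800 - 1088640 + 120960 - 5040
= 2656080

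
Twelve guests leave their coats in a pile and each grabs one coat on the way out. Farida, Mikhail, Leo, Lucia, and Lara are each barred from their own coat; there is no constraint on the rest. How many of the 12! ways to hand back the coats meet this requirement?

Inclusion-exclusion on the 5 forbidden self-matches:
Σ_{j=0}^{5} (-1)^j C(5,j)(12-j)!
= C(5,0)·12! - C(5,1)·11! + C(5,2)·10! - C(5,3)·9! + C(5,4)·8! - C(5,5)·7!
= 479001600 - 199584000 + 36288000 - 3628800 + 201600 - 5040
= 312273360

312273360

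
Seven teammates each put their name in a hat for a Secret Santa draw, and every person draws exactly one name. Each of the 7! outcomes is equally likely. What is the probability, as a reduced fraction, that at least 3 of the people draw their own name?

Favorable outcomes: Σ_{i≥3} C(7,i)·!(7-i) = 35·9 + 35·2 + 21·1 + 7·0 + 1·1 = 407.
Total outcomes: 7! = 5040.
Probability = 407/5040 = 407/5040.

407/5040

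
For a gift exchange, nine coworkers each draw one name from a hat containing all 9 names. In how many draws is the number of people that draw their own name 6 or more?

205

Sum C(9,i)·!(9-i) for i = 6..9:
  i=6: C(9,6)·!3 = 84·2 = 168
  i=7: C(9,7)·!2 = 36·1 = 36
  i=8: C(9,8)·!1 = 9·0 = 0
  i=9: C(9,9)·!0 = 1·1 = 1
Total = 205.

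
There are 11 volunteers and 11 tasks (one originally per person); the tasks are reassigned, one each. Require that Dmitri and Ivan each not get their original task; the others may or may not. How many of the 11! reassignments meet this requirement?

33022080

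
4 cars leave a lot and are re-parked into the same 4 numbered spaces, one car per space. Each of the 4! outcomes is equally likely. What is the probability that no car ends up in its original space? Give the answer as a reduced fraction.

3/8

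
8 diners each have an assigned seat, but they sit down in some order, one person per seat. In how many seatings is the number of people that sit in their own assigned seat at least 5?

141

Sum C(8,i)·!(8-i) for i = 5..8:
  i=5: C(8,5)·!3 = 56·2 = 112
  i=6: C(8,6)·!2 = 28·1 = 28
  i=7: C(8,7)·!1 = 8·0 = 0
  i=8: C(8,8)·!0 = 1·1 = 1
Total = 141.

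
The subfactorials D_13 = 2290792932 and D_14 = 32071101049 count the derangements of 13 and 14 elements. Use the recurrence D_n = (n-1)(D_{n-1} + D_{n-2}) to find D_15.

481066515734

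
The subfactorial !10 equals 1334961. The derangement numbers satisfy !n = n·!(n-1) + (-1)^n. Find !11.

!11 = 11·1334961 - 1 = 14684570.

14684570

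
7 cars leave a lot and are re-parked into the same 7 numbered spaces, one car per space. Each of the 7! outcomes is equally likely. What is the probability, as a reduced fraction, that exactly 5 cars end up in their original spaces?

1/240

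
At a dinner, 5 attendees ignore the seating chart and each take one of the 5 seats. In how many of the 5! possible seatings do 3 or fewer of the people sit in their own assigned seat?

119

Sum C(5,i)·!(5-i) for i = 0..3:
  i=0: C(5,0)·!5 = 1·44 = 44
  i=1: C(5,1)·!4 = 5·9 = 45
  i=2: C(5,2)·!3 = 10·2 = 20
  i=3: C(5,3)·!2 = 10·1 = 10
Total = 119.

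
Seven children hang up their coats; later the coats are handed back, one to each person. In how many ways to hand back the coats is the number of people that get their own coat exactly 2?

924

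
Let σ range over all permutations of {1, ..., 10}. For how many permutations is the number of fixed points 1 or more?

# with exactly i fixed is C(10,i)·!(10-i); sum over i=1..10:
  i=1: C(10,1)·!9 = 10·133496 = 1334960
  i=2: C(10,2)·!8 = 45·14833 = 667485
  i=3: C(10,3)·!7 = 120·1854 = 222480
  i=4: C(10,4)·!6 = 210·265 = 55650
  i=5: C(10,5)·!5 = 252·44 = 11088
  i=6: C(10,6)·!4 = 210·9 = 1890
  i=7: C(10,7)·!3 = 120·2 = 240
  i=8: C(10,8)·!2 = 45·1 = 45
  i=9: C(10,9)·!1 = 10·0 = 0
  i=10: C(10,10)·!0 = 1·1 = 1
Total = 2293839.

2293839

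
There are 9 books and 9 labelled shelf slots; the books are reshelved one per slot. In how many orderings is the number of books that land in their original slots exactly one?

133497

Choose which one of the 9 is fixed: C(9,1) = 9.
The other 8 form a derangement: !8 = 14833.
Total: 9 × 14833 = 133497.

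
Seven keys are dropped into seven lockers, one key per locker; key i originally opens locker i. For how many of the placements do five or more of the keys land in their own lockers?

Sum C(7,i)·!(7-i) for i = 5..7:
  i=5: C(7,5)·!2 = 21·1 = 21
  i=6: C(7,6)·!1 = 7·0 = 0
  i=7: C(7,7)·!0 = 1·1 = 1
Total = 22.

22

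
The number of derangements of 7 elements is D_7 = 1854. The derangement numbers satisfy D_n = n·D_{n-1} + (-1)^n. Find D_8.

14833

D_8 = 8·1854 + 1 = 14833.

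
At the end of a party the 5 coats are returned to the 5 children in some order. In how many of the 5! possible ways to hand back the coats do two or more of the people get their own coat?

# with exactly i fixed is C(5,i)·!(5-i); sum over i=2..5:
  i=2: C(5,2)·!3 = 10·2 = 20
  i=3: C(5,3)·!2 = 10·1 = 10
  i=4: C(5,4)·!1 = 5·0 = 0
  i=5: C(5,5)·!0 = 1·1 = 1
Total = 31.

31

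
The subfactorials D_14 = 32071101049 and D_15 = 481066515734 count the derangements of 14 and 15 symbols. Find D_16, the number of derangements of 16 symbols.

D_16 = (16-1)·(D_15 + D_14) = 15·(481066515734 + 32071101049) = 15·513137616783 = 7697064251745.

7697064251745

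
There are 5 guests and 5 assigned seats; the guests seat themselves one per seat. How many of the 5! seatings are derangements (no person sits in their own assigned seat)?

!5 is the nearest integer to 5!/e.
5! = 120, and 120/e ≈ 44.15, so !5 = 44.

44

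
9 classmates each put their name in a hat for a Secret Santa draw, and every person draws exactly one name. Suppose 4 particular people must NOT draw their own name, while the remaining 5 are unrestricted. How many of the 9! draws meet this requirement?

229080

Let A_j be the event that the j-th constrained one is fixed. By inclusion-exclusion over the 4 events:
Σ_{j=0}^{4} (-1)^j C(4,j)(9-j)!
= C(4,0)·9! - C(4,1)·8! + C(4,2)·7! - C(4,3)·6! + C(4,4)·5!
= 362880 - 161280 + 30240 - 2880 + 120
= 229080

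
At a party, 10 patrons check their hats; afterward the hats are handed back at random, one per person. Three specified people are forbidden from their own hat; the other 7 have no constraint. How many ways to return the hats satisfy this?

2656080

Let A_j be the event that the j-th constrained one is fixed. By inclusion-exclusion over the 3 events:
Σ_{j=0}^{3} (-1)^j C(3,j)(10-j)!
= C(3,0)·10! - C(3,1)·9! + C(3,2)·8! - C(3,3)·7!
= 3628800 - 1088640 + 120960 - 5040
= 2656080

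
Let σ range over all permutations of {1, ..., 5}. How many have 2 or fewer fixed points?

# with exactly i fixed is C(5,i)·!(5-i); sum over i=0..2:
  i=0: C(5,0)·!5 = 1·44 = 44
  i=1: C(5,1)·!4 = 5·9 = 45
  i=2: C(5,2)·!3 = 10·2 = 20
Total = 109.

109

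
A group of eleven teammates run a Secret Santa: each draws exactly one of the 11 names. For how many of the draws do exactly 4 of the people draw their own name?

611820

Pick the 4 fixed positions: C(11,4) = 330 ways.
The other 7 form a derangement: !7 = 1854.
Total: 330 × 1854 = 611820.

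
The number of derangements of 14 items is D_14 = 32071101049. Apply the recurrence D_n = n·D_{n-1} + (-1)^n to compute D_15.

481066515734

D_15 = 15·32071101049 - 1 = 481066515734.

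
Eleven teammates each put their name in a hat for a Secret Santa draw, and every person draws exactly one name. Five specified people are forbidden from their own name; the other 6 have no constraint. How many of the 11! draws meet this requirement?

Let A_j be the event that the j-th constrained one is fixed. By inclusion-exclusion over the 5 events:
Σ_{j=0}^{5} (-1)^j C(5,j)(11-j)!
= C(5,0)·11! - C(5,1)·10! + C(5,2)·9! - C(5,3)·8! + C(5,4)·7! - C(5,5)·6!
= 39916800 - 18144000 + 3628800 - 403200 + 25200 - 720
= 25022880

25022880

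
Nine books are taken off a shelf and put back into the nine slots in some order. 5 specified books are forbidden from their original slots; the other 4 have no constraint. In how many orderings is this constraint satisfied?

205056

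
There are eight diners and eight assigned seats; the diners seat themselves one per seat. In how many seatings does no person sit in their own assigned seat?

Use !n = (n-1)(!(n-1) + !(n-2)).
!8 = 7·(1854 + 265) = 7·2119 = 14833

14833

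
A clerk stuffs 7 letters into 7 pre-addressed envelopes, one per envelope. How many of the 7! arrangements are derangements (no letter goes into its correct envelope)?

Use !n = (n-1)(!(n-1) + !(n-2)).
!7 = 6·(265 + 44) = 6·309 = 1854

1854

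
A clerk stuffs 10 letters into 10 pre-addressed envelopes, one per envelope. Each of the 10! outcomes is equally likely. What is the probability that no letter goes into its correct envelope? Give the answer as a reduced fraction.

16481/44800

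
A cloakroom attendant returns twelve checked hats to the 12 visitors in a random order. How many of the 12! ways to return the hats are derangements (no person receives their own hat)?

176214841

The subfactorial !12 = [12!/e] (nearest integer).
12! = 479001600, and 479001600/e ≈ 176214840.93, so !12 = 176214841.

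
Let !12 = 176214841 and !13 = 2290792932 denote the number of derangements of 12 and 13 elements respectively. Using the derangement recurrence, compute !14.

!14 = (14-1)·(!13 + !12) = 13·(2290792932 + 176214841) = 13·2467007773 = 32071101049.

32071101049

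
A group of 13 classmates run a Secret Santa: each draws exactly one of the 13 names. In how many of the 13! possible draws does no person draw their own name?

The subfactorial !13 = [13!/e] (nearest integer).
13! = 6227020800, and 6227020800/e ≈ 2290792932.07, so !13 = 2290792932.

2290792932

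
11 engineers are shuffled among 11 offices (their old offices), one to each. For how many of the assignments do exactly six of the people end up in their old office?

Choose which 6 of the 11 are fixed: C(11,6) = 462.
The other 5 form a derangement: !5 = 44.
Total: 462 × 44 = 20328.

20328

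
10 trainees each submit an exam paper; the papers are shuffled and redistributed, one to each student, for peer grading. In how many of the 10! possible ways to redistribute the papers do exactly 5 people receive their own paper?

Choose which 5 of the 10 are fixed: C(10,5) = 252.
The other 5 form a derangement: !5 = 44.
Total: 252 × 44 = 11088.

11088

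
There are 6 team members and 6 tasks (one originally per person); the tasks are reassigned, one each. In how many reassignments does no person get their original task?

265

Use !n = n·!(n-1) + (-1)^n.
!6 = 6·44 + 1 = 265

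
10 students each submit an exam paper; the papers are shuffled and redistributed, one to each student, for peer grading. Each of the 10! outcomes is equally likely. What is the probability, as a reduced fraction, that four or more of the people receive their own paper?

34457/1814400

Favorable outcomes: Σ_{i≥4} C(10,i)·!(10-i) = 210·265 + 252·44 + 210·9 + 120·2 + 45·1 + 10·0 + 1·1 = 68914.
Total outcomes: 10! = 3628800.
Probability = 68914/3628800 = 34457/1814400.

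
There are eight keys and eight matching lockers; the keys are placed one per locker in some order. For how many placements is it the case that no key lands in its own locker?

!8 = 8! · Σ_{k=0}^{8} (-1)^k/k!
= 8! - 8!/1! + 8!/2! - 8!/3! + 8!/4! - 8!/5! + 8!/6! - 8!/7! + 8!/8!
= 40320 - 40320 + 20160 - 6720 + 1680 - 336 + 56 - 8 + 1
= 14833

14833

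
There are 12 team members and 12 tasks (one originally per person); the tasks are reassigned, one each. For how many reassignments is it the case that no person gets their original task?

176214841

By inclusion-exclusion, !12 = Σ (-1)^k · 12!/k! for k=0..12
= 12! - 12!/1! + 12!/2! - 12!/3! + 12!/4! - 12!/5! + 12!/6! - 12!/7! + 12!/8! - 12!/9! + 12!/10! - 12!/11! + 12!/12!
= 479001600 - 479001600 + 239500800 - 79833600 + 19958400 - 3991680 + 665280 - 95040 + 11880 - 1320 + 132 - 12 + 1
= 176214841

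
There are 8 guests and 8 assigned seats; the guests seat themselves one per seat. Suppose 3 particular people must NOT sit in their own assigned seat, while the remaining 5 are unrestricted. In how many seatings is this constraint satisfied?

27240

Inclusion-exclusion on the 3 forbidden self-matches:
Σ_{j=0}^{3} (-1)^j C(3,j)(8-j)!
= C(3,0)·8! - C(3,1)·7! + C(3,2)·6! - C(3,3)·5!
= 40320 - 15120 + 2160 - 120
= 27240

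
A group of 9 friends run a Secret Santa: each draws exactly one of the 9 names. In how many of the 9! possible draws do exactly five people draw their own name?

1134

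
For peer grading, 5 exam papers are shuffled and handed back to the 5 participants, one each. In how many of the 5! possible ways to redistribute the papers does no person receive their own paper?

44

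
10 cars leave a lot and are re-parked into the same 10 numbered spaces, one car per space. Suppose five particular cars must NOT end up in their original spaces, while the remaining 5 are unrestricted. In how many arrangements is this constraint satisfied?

2170680

Let A_j be the event that the j-th constrained one is fixed. By inclusion-exclusion over the 5 events:
Σ_{j=0}^{5} (-1)^j C(5,j)(10-j)!
= C(5,0)·10! - C(5,1)·9! + C(5,2)·8! - C(5,3)·7! + C(5,4)·6! - C(5,5)·5!
= 3628800 - 1814400 + 403200 - 50400 + 3600 - 120
= 2170680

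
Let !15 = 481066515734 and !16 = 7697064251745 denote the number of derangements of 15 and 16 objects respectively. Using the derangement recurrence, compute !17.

130850092279664

!17 = (17-1)·(!16 + !15) = 16·(7697064251745 + 481066515734) = 16·8178130767479 = 130850092279664.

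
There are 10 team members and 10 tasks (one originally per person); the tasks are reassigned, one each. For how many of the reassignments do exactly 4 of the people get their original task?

55650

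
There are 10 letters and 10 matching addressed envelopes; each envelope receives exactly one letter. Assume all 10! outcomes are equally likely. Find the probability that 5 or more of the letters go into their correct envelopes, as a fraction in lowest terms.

Favorable outcomes: Σ_{i≥5} C(10,i)·!(10-i) = 252·44 + 210·9 + 120·2 + 45·1 + 10·0 + 1·1 = 13264.
Total outcomes: 10! = 3628800.
Probability = 13264/3628800 = 829/226800.

829/226800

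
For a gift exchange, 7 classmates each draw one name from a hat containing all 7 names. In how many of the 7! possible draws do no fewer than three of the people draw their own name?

407

# with exactly i fixed is C(7,i)·!(7-i); sum over i=3..7:
  i=3: C(7,3)·!4 = 35·9 = 315
  i=4: C(7,4)·!3 = 35·2 = 70
  i=5: C(7,5)·!2 = 21·1 = 21
  i=6: C(7,6)·!1 = 7·0 = 0
  i=7: C(7,7)·!0 = 1·1 = 1
Total = 407.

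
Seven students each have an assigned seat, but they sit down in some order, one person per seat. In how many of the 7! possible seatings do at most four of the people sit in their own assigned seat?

Sum C(7,i)·!(7-i) for i = 0..4:
  i=0: C(7,0)·!7 = 1·1854 = 1854
  i=1: C(7,1)·!6 = 7·265 = 1855
  i=2: C(7,2)·!5 = 21·44 = 924
  i=3: C(7,3)·!4 = 35·9 = 315
  i=4: C(7,4)·!3 = 35·2 = 70
Total = 5018.

5018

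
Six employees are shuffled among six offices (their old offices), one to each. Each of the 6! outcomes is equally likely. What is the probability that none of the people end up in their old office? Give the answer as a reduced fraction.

Favorable outcomes: !6 = 265.
Total outcomes: 6! = 720.
Probability = 265/720 = 53/144.

53/144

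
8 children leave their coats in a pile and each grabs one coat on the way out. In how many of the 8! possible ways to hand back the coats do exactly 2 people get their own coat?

7420

Choose which 2 of the 8 are fixed: C(8,2) = 28.
The other 6 form a derangement: !6 = 265.
Total: 28 × 265 = 7420.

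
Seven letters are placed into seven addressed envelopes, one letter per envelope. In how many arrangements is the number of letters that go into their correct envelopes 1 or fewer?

3709

# with exactly i fixed is C(7,i)·!(7-i); sum over i=0..1:
  i=0: C(7,0)·!7 = 1·1854 = 1854
  i=1: C(7,1)·!6 = 7·265 = 1855
Total = 3709.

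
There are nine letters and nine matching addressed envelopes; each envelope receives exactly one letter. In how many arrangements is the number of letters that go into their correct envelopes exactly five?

1134

Choose which 5 of the 9 are fixed: C(9,5) = 126.
The other 4 form a derangement: !4 = 9.
Total: 126 × 9 = 1134.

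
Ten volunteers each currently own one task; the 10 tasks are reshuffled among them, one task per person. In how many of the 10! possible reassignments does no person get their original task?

The number of derangements of 10 is !10 = Σ_{k=0}^{10} (-1)^k·10!/k!
= 10! - 10!/1! + 10!/2! - 10!/3! + 10!/4! - 10!/5! + 10!/6! - 10!/7! + 10!/8! - 10!/9! + 10!/10!
= 3628800 - 3628800 + 1814400 - 604800 + 151200 - 30240 + 5040 - 720 + 90 - 10 + 1
= 1334961

1334961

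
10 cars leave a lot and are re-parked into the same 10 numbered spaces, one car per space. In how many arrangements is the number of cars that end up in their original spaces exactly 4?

55650

Choose which 4 of the 10 are fixed: C(10,4) = 210.
The remaining 6 must be deranged: !6 = 265.
Total: 210 × 265 = 55650.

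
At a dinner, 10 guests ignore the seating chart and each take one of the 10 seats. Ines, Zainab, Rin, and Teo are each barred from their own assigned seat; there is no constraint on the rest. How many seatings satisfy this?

Inclusion-exclusion on the 4 forbidden self-matches:
Σ_{j=0}^{4} (-1)^j C(4,j)(10-j)!
= C(4,0)·10! - C(4,1)·9! + C(4,2)·8! - C(4,3)·7! + C(4,4)·6!
= 3628800 - 1451520 + 241920 - 20160 + 720
= 2399760

2399760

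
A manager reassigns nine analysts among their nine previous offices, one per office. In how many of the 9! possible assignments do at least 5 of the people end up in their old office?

1339

# with exactly i fixed is C(9,i)·!(9-i); sum over i=5..9:
  i=5: C(9,5)·!4 = 126·9 = 1134
  i=6: C(9,6)·!3 = 84·2 = 168
  i=7: C(9,7)·!2 = 36·1 = 36
  i=8: C(9,8)·!1 = 9·0 = 0
  i=9: C(9,9)·!0 = 1·1 = 1
Total = 1339.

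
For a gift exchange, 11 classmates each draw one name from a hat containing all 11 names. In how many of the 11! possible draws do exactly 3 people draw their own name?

2447445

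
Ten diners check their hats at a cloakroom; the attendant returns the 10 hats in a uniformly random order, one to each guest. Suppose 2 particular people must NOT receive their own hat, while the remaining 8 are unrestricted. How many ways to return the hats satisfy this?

Let A_j be the event that the j-th constrained one is fixed. By inclusion-exclusion over the 2 events:
Σ_{j=0}^{2} (-1)^j C(2,j)(10-j)!
= C(2,0)·10! - C(2,1)·9! + C(2,2)·8!
= 3628800 - 725760 + 40320
= 2943360

2943360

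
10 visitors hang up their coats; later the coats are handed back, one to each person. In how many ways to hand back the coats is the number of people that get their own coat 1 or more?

# with exactly i fixed is C(10,i)·!(10-i); sum over i=1..10:
  i=1: C(10,1)·!9 = 10·133496 = 1334960
  i=2: C(10,2)·!8 = 45·14833 = 667485
  i=3: C(10,3)·!7 = 120·1854 = 222480
  i=4: C(10,4)·!6 = 210·265 = 55650
  i=5: C(10,5)·!5 = 252·44 = 11088
  i=6: C(10,6)·!4 = 210·9 = 1890
  i=7: C(10,7)·!3 = 120·2 = 240
  i=8: C(10,8)·!2 = 45·1 = 45
  i=9: C(10,9)·!1 = 10·0 = 0
  i=10: C(10,10)·!0 = 1·1 = 1
Total = 2293839.

2293839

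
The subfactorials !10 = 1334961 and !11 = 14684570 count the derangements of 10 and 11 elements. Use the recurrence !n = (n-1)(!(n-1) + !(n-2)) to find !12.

!12 = (12-1)·(!11 + !10) = 11·(14684570 + 1334961) = 11·16019531 = 176214841.

176214841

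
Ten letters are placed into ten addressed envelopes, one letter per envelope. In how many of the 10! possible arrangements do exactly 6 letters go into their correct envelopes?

1890

Choose which 6 of the 10 are fixed: C(10,6) = 210.
The other 4 form a derangement: !4 = 9.
Total: 210 × 9 = 1890.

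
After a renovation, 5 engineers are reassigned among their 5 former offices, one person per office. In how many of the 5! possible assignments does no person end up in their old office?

44

!5 is the nearest integer to 5!/e.
5! = 120, and 120/e ≈ 44.15, so !5 = 44.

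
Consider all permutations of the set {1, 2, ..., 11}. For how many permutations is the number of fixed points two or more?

10547659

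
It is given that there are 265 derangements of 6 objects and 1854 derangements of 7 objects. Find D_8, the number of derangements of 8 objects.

14833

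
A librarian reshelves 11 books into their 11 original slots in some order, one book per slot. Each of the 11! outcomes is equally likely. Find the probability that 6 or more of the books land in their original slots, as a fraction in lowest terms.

Favorable outcomes: Σ_{i≥6} C(11,i)·!(11-i) = 462·44 + 330·9 + 165·2 + 55·1 + 11·0 + 1·1 = 23684.
Total outcomes: 11! = 39916800.
Probability = 23684/39916800 = 5921/9979200.

5921/9979200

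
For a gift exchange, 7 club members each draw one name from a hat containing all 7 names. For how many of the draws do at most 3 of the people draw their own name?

4948

# with exactly i fixed is C(7,i)·!(7-i); sum over i=0..3:
  i=0: C(7,0)·!7 = 1·1854 = 1854
  i=1: C(7,1)·!6 = 7·265 = 1855
  i=2: C(7,2)·!5 = 21·44 = 924
  i=3: C(7,3)·!4 = 35·9 = 315
Total = 4948.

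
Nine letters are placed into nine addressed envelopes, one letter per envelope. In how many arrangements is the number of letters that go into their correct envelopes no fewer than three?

29143

# with exactly i fixed is C(9,i)·!(9-i); sum over i=3..9:
  i=3: C(9,3)·!6 = 84·265 = 22260
  i=4: C(9,4)·!5 = 126·44 = 5544
  i=5: C(9,5)·!4 = 126·9 = 1134
  i=6: C(9,6)·!3 = 84·2 = 168
  i=7: C(9,7)·!2 = 36·1 = 36
  i=8: C(9,8)·!1 = 9·0 = 0
  i=9: C(9,9)·!0 = 1·1 = 1
Total = 29143.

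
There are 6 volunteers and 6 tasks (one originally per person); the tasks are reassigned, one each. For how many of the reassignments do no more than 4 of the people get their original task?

719

Sum C(6,i)·!(6-i) for i = 0..4:
  i=0: C(6,0)·!6 = 1·265 = 265
  i=1: C(6,1)·!5 = 6·44 = 264
  i=2: C(6,2)·!4 = 15·9 = 135
  i=3: C(6,3)·!3 = 20·2 = 40
  i=4: C(6,4)·!2 = 15·1 = 15
Total = 719.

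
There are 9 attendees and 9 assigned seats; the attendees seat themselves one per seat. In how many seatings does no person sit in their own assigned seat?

133496

Recurrence: !9 = 9·!8 + (-1)^9.
!9 = 9·14833 - 1 = 133496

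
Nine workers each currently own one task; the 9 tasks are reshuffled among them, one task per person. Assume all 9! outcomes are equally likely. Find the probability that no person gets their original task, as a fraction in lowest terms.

Favorable outcomes: !9 = 133496.
Total outcomes: 9! = 362880.
Probability = 133496/362880 = 16687/45360.

16687/45360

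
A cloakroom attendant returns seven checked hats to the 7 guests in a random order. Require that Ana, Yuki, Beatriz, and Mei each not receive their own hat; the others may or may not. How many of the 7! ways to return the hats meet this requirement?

2790

Inclusion-exclusion on the 4 forbidden self-matches:
Σ_{j=0}^{4} (-1)^j C(4,j)(7-j)!
= C(4,0)·7! - C(4,1)·6! + C(4,2)·5! - C(4,3)·4! + C(4,4)·3!
= 5040 - 2880 + 720 - 96 + 6
= 2790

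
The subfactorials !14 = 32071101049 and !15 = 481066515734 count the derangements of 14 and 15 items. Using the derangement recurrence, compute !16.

!16 = (16-1)·(!15 + !14) = 15·(481066515734 + 32071101049) = 15·513137616783 = 7697064251745.

7697064251745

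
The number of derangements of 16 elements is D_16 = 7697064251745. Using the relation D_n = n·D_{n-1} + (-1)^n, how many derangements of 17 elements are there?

130850092279664

D_17 = 17·7697064251745 - 1 = 130850092279664.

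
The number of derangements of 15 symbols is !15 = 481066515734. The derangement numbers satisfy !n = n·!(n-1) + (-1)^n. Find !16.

7697064251745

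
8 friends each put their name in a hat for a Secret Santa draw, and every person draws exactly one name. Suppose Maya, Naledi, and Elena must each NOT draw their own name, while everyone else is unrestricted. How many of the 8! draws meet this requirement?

27240

Inclusion-exclusion on the 3 forbidden self-matches:
Σ_{j=0}^{3} (-1)^j C(3,j)(8-j)!
= C(3,0)·8! - C(3,1)·7! + C(3,2)·6! - C(3,3)·5!
= 40320 - 15120 + 2160 - 120
= 27240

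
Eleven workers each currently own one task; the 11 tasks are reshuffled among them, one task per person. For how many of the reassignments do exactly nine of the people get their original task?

55

Pick the 9 fixed positions: C(11,9) = 55 ways.
The remaining 2 must be deranged: !2 = 1.
Total: 55 × 1 = 55.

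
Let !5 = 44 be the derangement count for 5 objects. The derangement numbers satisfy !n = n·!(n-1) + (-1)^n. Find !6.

265

!6 = 6·44 + 1 = 265.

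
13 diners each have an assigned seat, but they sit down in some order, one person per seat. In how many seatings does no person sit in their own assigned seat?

2290792932

By inclusion-exclusion, !13 = Σ (-1)^k · 13!/k! for k=0..13
= 13! - 13!/1! + 13!/2! - 13!/3! + 13!/4! - 13!/5! + 13!/6! - 13!/7! + 13!/8! - 13!/9! + 13!/10! - 13!/11! + 13!/12! - 13!/13!
= 6227020800 - 6227020800 + 3113510400 - 1037836800 + 259459200 - 51891840 + 8648640 - 1235520 + 154440 - 17160 + 1716 - 156 + 13 - 1
= 2290792932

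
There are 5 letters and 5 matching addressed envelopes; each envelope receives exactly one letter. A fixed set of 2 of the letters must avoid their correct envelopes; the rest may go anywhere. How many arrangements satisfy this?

78

Inclusion-exclusion on the 2 forbidden self-matches:
Σ_{j=0}^{2} (-1)^j C(2,j)(5-j)!
= C(2,0)·5! - C(2,1)·4! + C(2,2)·3!
= 120 - 48 + 6
= 78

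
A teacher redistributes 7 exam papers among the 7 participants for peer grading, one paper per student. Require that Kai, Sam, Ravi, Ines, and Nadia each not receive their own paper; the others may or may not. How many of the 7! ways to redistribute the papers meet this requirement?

2428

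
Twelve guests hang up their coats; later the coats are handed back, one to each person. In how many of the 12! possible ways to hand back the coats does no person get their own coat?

176214841

The number of derangements of 12 is !12 = Σ_{k=0}^{12} (-1)^k·12!/k!
= 12! - 12!/1! + 12!/2! - 12!/3! + 12!/4! - 12!/5! + 12!/6! - 12!/7! + 12!/8! - 12!/9! + 12!/10! - 12!/11! + 12!/12!
= 479001600 - 479001600 + 239500800 - 79833600 + 19958400 - 3991680 + 665280 - 95040 + 11880 - 1320 + 132 - 12 + 1
= 176214841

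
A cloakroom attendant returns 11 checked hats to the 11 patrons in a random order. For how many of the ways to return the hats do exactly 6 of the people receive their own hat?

Choose which 6 of the 11 are fixed: C(11,6) = 462.
The other 5 form a derangement: !5 = 44.
Total: 462 × 44 = 20328.

20328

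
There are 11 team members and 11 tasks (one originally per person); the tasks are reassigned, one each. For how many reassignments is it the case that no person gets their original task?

14684570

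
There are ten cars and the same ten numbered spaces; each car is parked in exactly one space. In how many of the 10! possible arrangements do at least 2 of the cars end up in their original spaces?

# with exactly i fixed is C(10,i)·!(10-i); sum over i=2..10:
  i=2: C(10,2)·!8 = 45·14833 = 667485
  i=3: C(10,3)·!7 = 120·1854 = 222480
  i=4: C(10,4)·!6 = 210·265 = 55650
  i=5: C(10,5)·!5 = 252·44 = 11088
  i=6: C(10,6)·!4 = 210·9 = 1890
  i=7: C(10,7)·!3 = 120·2 = 240
  i=8: C(10,8)·!2 = 45·1 = 45
  i=9: C(10,9)·!1 = 10·0 = 0
  i=10: C(10,10)·!0 = 1·1 = 1
Total = 958879.

958879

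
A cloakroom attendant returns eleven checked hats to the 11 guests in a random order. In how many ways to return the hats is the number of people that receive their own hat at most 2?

36711421

Sum C(11,i)·!(11-i) for i = 0..2:
  i=0: C(11,0)·!11 = 1·14684570 = 14684570
  i=1: C(11,1)·!10 = 11·1334961 = 14684571
  i=2: C(11,2)·!9 = 55·133496 = 7342280
Total = 36711421.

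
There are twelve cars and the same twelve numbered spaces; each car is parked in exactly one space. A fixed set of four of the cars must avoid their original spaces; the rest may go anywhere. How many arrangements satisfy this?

Inclusion-exclusion on the 4 forbidden self-matches:
Σ_{j=0}^{4} (-1)^j C(4,j)(12-j)!
= C(4,0)·12! - C(4,1)·11! + C(4,2)·10! - C(4,3)·9! + C(4,4)·8!
= 479001600 - 159667200 + 21772800 - 1451520 + 40320
= 339696000

339696000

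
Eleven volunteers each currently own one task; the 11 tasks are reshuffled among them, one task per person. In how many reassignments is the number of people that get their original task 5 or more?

146114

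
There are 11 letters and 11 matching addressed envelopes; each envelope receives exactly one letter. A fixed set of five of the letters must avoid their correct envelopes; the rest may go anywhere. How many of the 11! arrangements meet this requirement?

25022880

Let A_j be the event that the j-th constrained one is fixed. By inclusion-exclusion over the 5 events:
Σ_{j=0}^{5} (-1)^j C(5,j)(11-j)!
= C(5,0)·11! - C(5,1)·10! + C(5,2)·9! - C(5,3)·8! + C(5,4)·7! - C(5,5)·6!
= 39916800 - 18144000 + 3628800 - 403200 + 25200 - 720
= 25022880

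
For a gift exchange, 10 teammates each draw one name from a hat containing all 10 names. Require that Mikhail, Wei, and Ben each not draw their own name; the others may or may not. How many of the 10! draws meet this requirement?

Let A_j be the event that the j-th constrained one is fixed. By inclusion-exclusion over the 3 events:
Σ_{j=0}^{3} (-1)^j C(3,j)(10-j)!
= C(3,0)·10! - C(3,1)·9! + C(3,2)·8! - C(3,3)·7!
= 3628800 - 1088640 + 120960 - 5040
= 2656080

2656080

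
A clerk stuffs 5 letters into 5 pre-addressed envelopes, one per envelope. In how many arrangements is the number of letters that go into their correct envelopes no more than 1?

89

Sum C(5,i)·!(5-i) for i = 0..1:
  i=0: C(5,0)·!5 = 1·44 = 44
  i=1: C(5,1)·!4 = 5·9 = 45
Total = 89.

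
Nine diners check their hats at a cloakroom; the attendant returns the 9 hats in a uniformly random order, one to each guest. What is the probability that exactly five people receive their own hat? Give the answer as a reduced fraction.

1/320

Favorable outcomes: C(9,5)·!4 = 126·9 = 1134.
Total outcomes: 9! = 362880.
Probability = 1134/362880 = 1/320.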